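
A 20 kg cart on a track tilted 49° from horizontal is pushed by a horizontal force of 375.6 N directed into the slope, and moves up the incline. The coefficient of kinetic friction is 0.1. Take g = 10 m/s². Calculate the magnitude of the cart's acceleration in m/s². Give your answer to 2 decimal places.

The horizontal push has components F cos 49° = 375.6 × 0.6561 = 246.431 N up the incline and F sin 49° = 375.6 × 0.7547 = 283.465 N pressing into the surface.
The normal force is therefore N = mg cos 49° + F sin 49° = 131.220 + 283.465 = 414.685 N, and kinetic friction down the slope is μN = 0.1 × 414.685 = 41.469 N.
Along the incline: F cos 49° − mg sin 49° − μN = ma, so 246.431 − 150.940 − 41.469 = 20 a, giving a = 2.7011 m/s².

2.70 m/s²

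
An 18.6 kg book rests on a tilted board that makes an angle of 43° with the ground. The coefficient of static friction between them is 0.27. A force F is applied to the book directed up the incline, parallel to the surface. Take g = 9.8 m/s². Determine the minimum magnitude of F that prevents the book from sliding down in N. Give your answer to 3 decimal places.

The normal force is N = mg cos 43° = 133.311 N. With F at its minimum the book is on the verge of sliding down, so static friction is at its maximum μ_s N = 0.27 × 133.311 = 35.994 N and acts up the slope.
Equilibrium along the incline: F + μ_s N = mg sin 43°, so F = 124.315 − 35.994 = 88.321 N.

88.321 N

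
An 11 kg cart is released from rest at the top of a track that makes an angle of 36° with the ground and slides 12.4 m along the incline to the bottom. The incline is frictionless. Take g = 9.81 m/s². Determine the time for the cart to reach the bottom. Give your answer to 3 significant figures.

The weight component along the incline is mg sin 36° = 63.428 N and the normal force is N = mg cos 36° = 87.301 N.
With no friction, a = g sin 36° = 5.7662 m/s².
Starting from rest, L = ½at², so t = √(2L/a) = √(2 × 12.4 / 5.7662) = 2.0739 s.

2.07 s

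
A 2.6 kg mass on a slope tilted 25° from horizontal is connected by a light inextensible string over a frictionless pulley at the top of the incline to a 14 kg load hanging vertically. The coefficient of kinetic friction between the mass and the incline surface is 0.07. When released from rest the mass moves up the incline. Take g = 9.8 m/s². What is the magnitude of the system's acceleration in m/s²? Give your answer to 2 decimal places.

For the mass on the incline: the weight component along the slope is m₁g sin 25° = 2.6 × 9.8 × 0.4226 = 10.768 N and the normal force is N = m₁g cos 25° = 23.093 N.
Kinetic friction opposes the mass's motion up the incline: f = μN = 0.07 × 23.093 = 1.617 N acting down the slope.
Newton's second law for the mass (up-slope positive): T − 10.768 − 1.617 = 2.6 a. For the hanging load (downward positive): 14 × 9.8 − T = 14 a.
Adding the two equations eliminates T: 124.815 = 16.6 a, so a = 7.5190 m/s².

7.52 m/s²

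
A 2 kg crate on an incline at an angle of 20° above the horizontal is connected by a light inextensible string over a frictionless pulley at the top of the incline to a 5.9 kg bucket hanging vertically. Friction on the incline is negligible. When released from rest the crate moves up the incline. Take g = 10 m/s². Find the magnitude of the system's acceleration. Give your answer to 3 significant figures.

For the crate on the incline: the weight component along the slope is m₁g sin 20° = 2 × 10 × 0.3420 = 6.840 N and the normal force is N = m₁g cos 20° = 18.794 N.
Newton's second law for the crate (up-slope positive): T − 6.840 = 2 a. For the hanging bucket (downward positive): 5.9 × 10 − T = 5.9 a.
Adding the two equations eliminates T: 52.160 = 7.9 a, so a = 6.6025 m/s².

6.60 m/s²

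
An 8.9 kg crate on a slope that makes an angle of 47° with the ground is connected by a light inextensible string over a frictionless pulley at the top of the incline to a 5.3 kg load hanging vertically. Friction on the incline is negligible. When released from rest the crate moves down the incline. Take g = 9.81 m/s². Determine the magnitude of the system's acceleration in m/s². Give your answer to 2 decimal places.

0.84 m/s²

For the crate on the incline: the weight component along the slope is m₁g sin 47° = 8.9 × 9.81 × 0.7314 = 63.858 N and the normal force is N = m₁g cos 47° = 59.545 N.
Newton's second law for the crate (down-slope positive): 63.858 − T = 8.9 a. For the hanging load (upward positive): T − 5.3 × 9.81 = 5.3 a.
Adding the two equations eliminates T: 11.865 = 14.2 a, so a = 0.8356 m/s².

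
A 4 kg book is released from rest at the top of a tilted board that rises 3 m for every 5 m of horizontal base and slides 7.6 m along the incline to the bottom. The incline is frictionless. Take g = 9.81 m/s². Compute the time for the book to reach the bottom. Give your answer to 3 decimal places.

The weight component along the incline is mg sin 30.96° = 20.189 N and the normal force is N = mg cos 30.96° = 33.648 N.
With no friction, a = g sin 30.96° = 5.0472 m/s².
Starting from rest, L = ½at², so t = √(2L/a) = √(2 × 7.6 / 5.0472) = 1.7354 s.

1.735 s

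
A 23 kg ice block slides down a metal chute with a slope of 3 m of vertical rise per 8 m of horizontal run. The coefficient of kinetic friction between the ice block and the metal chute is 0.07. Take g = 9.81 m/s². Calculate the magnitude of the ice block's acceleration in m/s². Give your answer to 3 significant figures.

2.80 m/s²

Resolving the weight along the incline: the component pulling the ice block down the slope is mg sin 20.56° = 23 × 9.81 × 0.3511 = 79.219 N, and the normal force is N = mg cos 20.56° = 23 × 9.81 × 0.9363 = 211.257 N.
Kinetic friction acts up the slope with magnitude f = μN = 0.07 × 211.257 = 14.788 N.
Net force along the incline is 79.219 − 14.788 = 64.431 N, so a = 64.431 / 23 = 2.8013 m/s².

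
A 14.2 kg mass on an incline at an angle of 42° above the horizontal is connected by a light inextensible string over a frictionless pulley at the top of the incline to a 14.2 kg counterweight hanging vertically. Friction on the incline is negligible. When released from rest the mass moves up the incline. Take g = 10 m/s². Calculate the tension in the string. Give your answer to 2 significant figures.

For the mass on the incline: the weight component along the slope is m₁g sin 42° = 14.2 × 10 × 0.6691 = 95.012 N and the normal force is N = m₁g cos 42° = 105.527 N.
Newton's second law for the mass (up-slope positive): T − 95.012 = 14.2 a. For the hanging counterweight (downward positive): 14.2 × 10 − T = 14.2 a.
Adding the two equations eliminates T: 46.988 = 28.4 a, so a = 1.6545 m/s².
Then from the hanging counterweight's equation, T = 14.2 × (10 − 1.6545) = 118.506 N.

120 N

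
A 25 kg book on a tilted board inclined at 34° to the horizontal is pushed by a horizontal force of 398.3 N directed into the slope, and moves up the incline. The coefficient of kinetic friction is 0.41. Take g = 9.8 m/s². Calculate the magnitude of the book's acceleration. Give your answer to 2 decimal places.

The horizontal push has components F cos 34° = 398.3 × 0.8290 = 330.191 N up the incline and F sin 34° = 398.3 × 0.5592 = 222.729 N pressing into the surface.
The normal force is therefore N = mg cos 34° + F sin 34° = 203.105 + 222.729 = 425.834 N, and kinetic friction down the slope is μN = 0.41 × 425.834 = 174.592 N.
Along the incline: F cos 34° − mg sin 34° − μN = ma, so 330.191 − 137.004 − 174.592 = 25 a, giving a = 0.7438 m/s².

0.74 m/s²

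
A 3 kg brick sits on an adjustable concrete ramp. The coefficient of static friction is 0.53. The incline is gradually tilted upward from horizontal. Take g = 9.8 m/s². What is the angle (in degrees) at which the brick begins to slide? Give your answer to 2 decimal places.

At the threshold of sliding, static friction is at its maximum μ_s N and exactly balances the weight component along the incline: mg sin θ = μ_s mg cos θ.
Hence tan θ = μ_s = 0.53, so θ = arctan(0.53) = 27.9236°.

27.92°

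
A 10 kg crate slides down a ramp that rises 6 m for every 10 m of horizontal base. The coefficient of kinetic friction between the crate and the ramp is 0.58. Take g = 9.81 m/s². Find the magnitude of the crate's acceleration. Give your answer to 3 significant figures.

Resolving the weight along the incline: the component pulling the crate down the slope is mg sin 30.96° = 10 × 9.81 × 0.5145 = 50.472 N, and the normal force is N = mg cos 30.96° = 10 × 9.81 × 0.8575 = 84.121 N.
Kinetic friction acts up the slope with magnitude f = μN = 0.58 × 84.121 = 48.790 N.
Net force along the incline is 50.472 − 48.790 = 1.682 N, so a = 1.682 / 10 = 0.1682 m/s².

0.168 m/s²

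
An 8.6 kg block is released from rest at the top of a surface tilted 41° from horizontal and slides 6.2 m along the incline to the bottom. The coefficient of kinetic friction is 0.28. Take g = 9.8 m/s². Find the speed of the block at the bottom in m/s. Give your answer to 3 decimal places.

7.352 m/s

The weight component along the incline is mg sin 41° = 55.293 N and the normal force is N = mg cos 41° = 63.607 N.
Friction up the slope is f = μN = 0.28 × 63.607 = 17.810 N, so the net downslope force is 55.293 − 17.810 = 37.483 N and a = 37.483 / 8.6 = 4.3585 m/s².
Starting from rest over a distance of 6.2 m, v² = 2aL = 2 × 4.3585 × 6.2 = 54.0454, so v = 7.3516 m/s.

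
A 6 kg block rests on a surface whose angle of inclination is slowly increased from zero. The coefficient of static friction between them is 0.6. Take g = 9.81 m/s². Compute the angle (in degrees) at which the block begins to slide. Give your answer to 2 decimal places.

At the threshold of sliding, static friction is at its maximum μ_s N and exactly balances the weight component along the incline: mg sin θ = μ_s mg cos θ.
Hence tan θ = μ_s = 0.6, so θ = arctan(0.6) = 30.9638°.

30.96°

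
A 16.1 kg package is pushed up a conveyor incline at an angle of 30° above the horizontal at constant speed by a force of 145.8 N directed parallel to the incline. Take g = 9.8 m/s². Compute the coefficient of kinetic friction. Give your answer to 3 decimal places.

0.490

At constant speed ΣF = 0 along the incline. The applied 145.8 N acts up the slope; the weight component mg sin 30° = 78.890 N and kinetic friction μN both act down the slope.
So 145.8 = 78.890 + μ × 136.641, giving μ = (145.8 − 78.890) / 136.641 = 0.4897.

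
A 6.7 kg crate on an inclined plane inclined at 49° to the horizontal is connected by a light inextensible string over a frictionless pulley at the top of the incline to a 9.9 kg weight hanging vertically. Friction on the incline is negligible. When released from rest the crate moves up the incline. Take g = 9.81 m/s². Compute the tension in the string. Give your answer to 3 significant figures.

For the crate on the incline: the weight component along the slope is m₁g sin 49° = 6.7 × 9.81 × 0.7547 = 49.604 N and the normal force is N = m₁g cos 49° = 43.121 N.
Newton's second law for the crate (up-slope positive): T − 49.604 = 6.7 a. For the hanging weight (downward positive): 9.9 × 9.81 − T = 9.9 a.
Adding the two equations eliminates T: 47.515 = 16.6 a, so a = 2.8623 m/s².
Then from the hanging weight's equation, T = 9.9 × (9.81 − 2.8623) = 68.782 N.

68.8 N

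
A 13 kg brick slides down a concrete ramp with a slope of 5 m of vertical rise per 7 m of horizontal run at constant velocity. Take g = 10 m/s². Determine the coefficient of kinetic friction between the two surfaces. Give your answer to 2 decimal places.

At constant velocity the net force along the incline is zero: mg sin 35.54° = μ mg cos 35.54°.
So μ = tan 35.54° = 0.5812 / 0.8137 = 0.7143.

0.71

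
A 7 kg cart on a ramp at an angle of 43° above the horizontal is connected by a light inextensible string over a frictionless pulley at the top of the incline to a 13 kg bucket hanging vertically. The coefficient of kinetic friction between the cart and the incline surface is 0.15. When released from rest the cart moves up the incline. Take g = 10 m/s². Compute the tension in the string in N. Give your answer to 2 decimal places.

For the cart on the incline: the weight component along the slope is m₁g sin 43° = 7 × 10 × 0.6820 = 47.740 N and the normal force is N = m₁g cos 43° = 51.195 N.
Kinetic friction opposes the cart's motion up the incline: f = μN = 0.15 × 51.195 = 7.679 N acting down the slope.
Newton's second law for the cart (up-slope positive): T − 47.740 − 7.679 = 7 a. For the hanging bucket (downward positive): 13 × 10 − T = 13 a.
Adding the two equations eliminates T: 74.581 = 20 a, so a = 3.7290 m/s².
Then from the hanging bucket's equation, T = 13 × (10 − 3.7290) = 81.523 N.

81.52 N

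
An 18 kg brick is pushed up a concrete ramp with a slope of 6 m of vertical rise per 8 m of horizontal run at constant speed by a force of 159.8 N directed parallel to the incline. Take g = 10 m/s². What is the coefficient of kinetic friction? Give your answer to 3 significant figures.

0.360

At constant speed ΣF = 0 along the incline. The applied 159.8 N acts up the slope; the weight component mg sin 36.87° = 108.000 N and kinetic friction μN both act down the slope.
So 159.8 = 108.000 + μ × 144.000, giving μ = (159.8 − 108.000) / 144.000 = 0.3597.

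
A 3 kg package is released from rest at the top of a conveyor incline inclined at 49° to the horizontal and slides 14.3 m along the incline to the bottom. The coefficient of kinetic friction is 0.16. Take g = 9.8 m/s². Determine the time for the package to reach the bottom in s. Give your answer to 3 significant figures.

2.12 s

The weight component along the incline is mg sin 49° = 22.188 N and the normal force is N = mg cos 49° = 19.288 N.
Friction up the slope is f = μN = 0.16 × 19.288 = 3.086 N, so the net downslope force is 22.188 − 3.086 = 19.102 N and a = 19.102 / 3 = 6.3673 m/s².
Starting from rest, L = ½at², so t = √(2L/a) = √(2 × 14.3 / 6.3673) = 2.1194 s.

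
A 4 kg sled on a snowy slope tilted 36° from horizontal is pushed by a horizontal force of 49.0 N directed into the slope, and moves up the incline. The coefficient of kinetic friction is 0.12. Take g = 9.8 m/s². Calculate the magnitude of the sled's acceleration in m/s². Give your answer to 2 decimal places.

2.33 m/s²

The horizontal push has components F cos 36° = 49.0 × 0.8090 = 39.641 N up the incline and F sin 36° = 49.0 × 0.5878 = 28.802 N pressing into the surface.
The normal force is therefore N = mg cos 36° + F sin 36° = 31.713 + 28.802 = 60.515 N, and kinetic friction down the slope is μN = 0.12 × 60.515 = 7.262 N.
Along the incline: F cos 36° − mg sin 36° − μN = ma, so 39.641 − 23.042 − 7.262 = 4 a, giving a = 2.3342 m/s².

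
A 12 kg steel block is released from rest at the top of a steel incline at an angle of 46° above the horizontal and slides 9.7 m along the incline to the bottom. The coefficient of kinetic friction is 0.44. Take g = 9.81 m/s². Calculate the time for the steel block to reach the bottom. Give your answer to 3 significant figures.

2.19 s

The weight component along the incline is mg sin 46° = 84.681 N and the normal force is N = mg cos 46° = 81.775 N.
Friction up the slope is f = μN = 0.44 × 81.775 = 35.981 N, so the net downslope force is 84.681 − 35.981 = 48.700 N and a = 48.700 / 12 = 4.0583 m/s².
Starting from rest, L = ½at², so t = √(2L/a) = √(2 × 9.7 / 4.0583) = 2.1864 s.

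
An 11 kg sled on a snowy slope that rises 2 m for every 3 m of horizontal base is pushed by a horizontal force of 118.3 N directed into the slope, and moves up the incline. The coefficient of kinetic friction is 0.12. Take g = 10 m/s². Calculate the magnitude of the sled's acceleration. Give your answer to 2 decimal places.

1.69 m/s²

The horizontal push has components F cos 33.69° = 118.3 × 0.8321 = 98.437 N up the incline and F sin 33.69° = 118.3 × 0.5547 = 65.621 N pressing into the surface.
The normal force is therefore N = mg cos 33.69° + F sin 33.69° = 91.531 + 65.621 = 157.152 N, and kinetic friction down the slope is μN = 0.12 × 157.152 = 18.858 N.
Along the incline: F cos 33.69° − mg sin 33.69° − μN = ma, so 98.437 − 61.017 − 18.858 = 11 a, giving a = 1.6875 m/s².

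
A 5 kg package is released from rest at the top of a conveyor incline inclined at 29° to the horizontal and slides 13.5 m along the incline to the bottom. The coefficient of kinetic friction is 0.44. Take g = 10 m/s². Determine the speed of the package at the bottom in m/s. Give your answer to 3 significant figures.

The weight component along the incline is mg sin 29° = 24.240 N and the normal force is N = mg cos 29° = 43.731 N.
Friction up the slope is f = μN = 0.44 × 43.731 = 19.242 N, so the net downslope force is 24.240 − 19.242 = 4.998 N and a = 4.998 / 5 = 0.9996 m/s².
Starting from rest over a distance of 13.5 m, v² = 2aL = 2 × 0.9996 × 13.5 = 26.9892, so v = 5.1951 m/s.

5.20 m/s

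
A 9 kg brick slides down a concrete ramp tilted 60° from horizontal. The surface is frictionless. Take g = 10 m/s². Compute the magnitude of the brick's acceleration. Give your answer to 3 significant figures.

8.66 m/s²

Resolving the weight along the incline: the component pulling the brick down the slope is mg sin 60° = 9 × 10 × 0.8660 = 77.940 N, and the normal force is N = mg cos 60° = 9 × 10 × 0.5000 = 45.000 N.
With no friction the net force along the incline is 77.940 N, so a = g sin 60° = 77.940 / 9 = 8.6600 m/s².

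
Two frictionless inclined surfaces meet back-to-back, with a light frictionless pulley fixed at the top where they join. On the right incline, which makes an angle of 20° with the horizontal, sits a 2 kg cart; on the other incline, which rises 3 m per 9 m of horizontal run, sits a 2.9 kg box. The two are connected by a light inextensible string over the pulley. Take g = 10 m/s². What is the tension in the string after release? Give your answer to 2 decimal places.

7.79 N

Resolve each weight along its own incline: the 2 kg mass has component 2 × 10 × sin 20° = 6.840 N down its slope, and the 2.9 kg mass has 2.9 × 10 × sin 18.43° = 9.171 N down its slope.
The 2.9 kg side's 9.171 N exceeds the other side's 6.840 N, so that mass slides down and the 2 kg mass slides up. Taking that direction as positive, Newton's second law for the whole system gives 9.171 − 6.840 = (2 + 2.9) a, so a = 2.331 / 4.9 = 0.4757 m/s².
For the 2 kg mass (up-slope positive): T − 6.840 = 2 × 0.4757, so T = 7.791 N.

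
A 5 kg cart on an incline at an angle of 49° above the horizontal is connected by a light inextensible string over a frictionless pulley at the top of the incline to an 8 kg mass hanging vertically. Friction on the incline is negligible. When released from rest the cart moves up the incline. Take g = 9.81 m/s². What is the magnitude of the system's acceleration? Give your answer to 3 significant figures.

For the cart on the incline: the weight component along the slope is m₁g sin 49° = 5 × 9.81 × 0.7547 = 37.018 N and the normal force is N = m₁g cos 49° = 32.180 N.
Newton's second law for the cart (up-slope positive): T − 37.018 = 5 a. For the hanging mass (downward positive): 8 × 9.81 − T = 8 a.
Adding the two equations eliminates T: 41.462 = 13 a, so a = 3.1894 m/s².

3.19 m/s²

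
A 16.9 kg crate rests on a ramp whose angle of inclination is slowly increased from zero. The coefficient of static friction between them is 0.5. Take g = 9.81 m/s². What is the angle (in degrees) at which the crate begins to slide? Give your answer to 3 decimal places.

At the threshold of sliding, static friction is at its maximum μ_s N and exactly balances the weight component along the incline: mg sin θ = μ_s mg cos θ.
Hence tan θ = μ_s = 0.5, so θ = arctan(0.5) = 26.5651°.

26.565°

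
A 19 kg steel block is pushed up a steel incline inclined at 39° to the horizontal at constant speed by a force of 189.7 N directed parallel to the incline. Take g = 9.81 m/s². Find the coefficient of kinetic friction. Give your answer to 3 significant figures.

0.500

At constant speed ΣF = 0 along the incline. The applied 189.7 N acts up the slope; the weight component mg sin 39° = 117.299 N and kinetic friction μN both act down the slope.
So 189.7 = 117.299 + μ × 144.852, giving μ = (189.7 − 117.299) / 144.852 = 0.4998.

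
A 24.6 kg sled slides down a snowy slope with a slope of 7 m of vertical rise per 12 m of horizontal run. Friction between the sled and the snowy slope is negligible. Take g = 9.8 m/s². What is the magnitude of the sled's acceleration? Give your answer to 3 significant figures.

Resolving the weight along the incline: the component pulling the sled down the slope is mg sin 30.26° = 24.6 × 9.8 × 0.5039 = 121.480 N, and the normal force is N = mg cos 30.26° = 24.6 × 9.8 × 0.8638 = 208.245 N.
With no friction the net force along the incline is 121.480 N, so a = g sin 30.26° = 121.480 / 24.6 = 4.9382 m/s².

4.94 m/s²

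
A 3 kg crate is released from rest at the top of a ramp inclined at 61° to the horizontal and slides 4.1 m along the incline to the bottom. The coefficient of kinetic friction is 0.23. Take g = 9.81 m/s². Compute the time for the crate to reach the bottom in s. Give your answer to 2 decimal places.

The weight component along the incline is mg sin 61° = 25.740 N and the normal force is N = mg cos 61° = 14.268 N.
Friction up the slope is f = μN = 0.23 × 14.268 = 3.282 N, so the net downslope force is 25.740 − 3.282 = 22.458 N and a = 22.458 / 3 = 7.4860 m/s².
Starting from rest, L = ½at², so t = √(2L/a) = √(2 × 4.1 / 7.4860) = 1.0466 s.

1.05 s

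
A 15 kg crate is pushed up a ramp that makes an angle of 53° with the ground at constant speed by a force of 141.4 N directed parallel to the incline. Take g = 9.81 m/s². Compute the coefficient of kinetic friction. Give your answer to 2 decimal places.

0.27

At constant speed ΣF = 0 along the incline. The applied 141.4 N acts up the slope; the weight component mg sin 53° = 117.519 N and kinetic friction μN both act down the slope.
So 141.4 = 117.519 + μ × 88.557, giving μ = (141.4 − 117.519) / 88.557 = 0.2697.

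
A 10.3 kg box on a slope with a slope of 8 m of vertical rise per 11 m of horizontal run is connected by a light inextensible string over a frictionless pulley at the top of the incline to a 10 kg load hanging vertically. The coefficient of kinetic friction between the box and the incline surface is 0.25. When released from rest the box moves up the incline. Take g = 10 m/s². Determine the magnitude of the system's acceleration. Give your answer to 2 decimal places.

For the box on the incline: the weight component along the slope is m₁g sin 36.03° = 10.3 × 10 × 0.5882 = 60.585 N and the normal force is N = m₁g cos 36.03° = 83.300 N.
Kinetic friction opposes the box's motion up the incline: f = μN = 0.25 × 83.300 = 20.825 N acting down the slope.
Newton's second law for the box (up-slope positive): T − 60.585 − 20.825 = 10.3 a. For the hanging load (downward positive): 10 × 10 − T = 10 a.
Adding the two equations eliminates T: 18.590 = 20.3 a, so a = 0.9158 m/s².

0.92 m/s²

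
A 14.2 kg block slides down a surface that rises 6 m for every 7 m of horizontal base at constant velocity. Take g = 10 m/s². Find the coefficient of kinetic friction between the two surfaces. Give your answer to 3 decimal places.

At constant velocity the net force along the incline is zero: mg sin 40.60° = μ mg cos 40.60°.
So μ = tan 40.60° = 0.6508 / 0.7593 = 0.8571.

0.857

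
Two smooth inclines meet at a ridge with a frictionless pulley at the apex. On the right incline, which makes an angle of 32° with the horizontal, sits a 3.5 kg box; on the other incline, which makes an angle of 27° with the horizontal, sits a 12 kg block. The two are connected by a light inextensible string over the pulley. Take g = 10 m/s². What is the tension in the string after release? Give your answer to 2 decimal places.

Resolve each weight along its own incline: the 3.5 kg mass has component 3.5 × 10 × sin 32° = 18.547 N down its slope, and the 12 kg mass has 12 × 10 × sin 27° = 54.479 N down its slope.
The 12 kg side's 54.479 N exceeds the other side's 18.547 N, so that mass slides down and the 3.5 kg mass slides up. Taking that direction as positive, Newton's second law for the whole system gives 54.479 − 18.547 = (3.5 + 12) a, so a = 35.932 / 15.5 = 2.3182 m/s².
For the 3.5 kg mass (up-slope positive): T − 18.547 = 3.5 × 2.3182, so T = 26.661 N.

26.66 N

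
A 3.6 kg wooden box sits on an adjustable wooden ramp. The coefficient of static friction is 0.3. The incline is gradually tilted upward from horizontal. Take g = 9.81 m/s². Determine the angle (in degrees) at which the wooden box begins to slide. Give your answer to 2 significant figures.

At the threshold of sliding, static friction is at its maximum μ_s N and exactly balances the weight component along the incline: mg sin θ = μ_s mg cos θ.
Hence tan θ = μ_s = 0.3, so θ = arctan(0.3) = 16.6992°.

17°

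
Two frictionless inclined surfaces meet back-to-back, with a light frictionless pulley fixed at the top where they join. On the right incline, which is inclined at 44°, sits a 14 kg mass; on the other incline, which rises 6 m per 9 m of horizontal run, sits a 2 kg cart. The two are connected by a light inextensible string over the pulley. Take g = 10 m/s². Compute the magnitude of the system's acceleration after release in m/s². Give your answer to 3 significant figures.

5.38 m/s²

Resolve each weight along its own incline: the 14 kg mass has component 14 × 10 × sin 44° = 97.252 N down its slope, and the 2 kg mass has 2 × 10 × sin 33.69° = 11.094 N down its slope.
The 14 kg side's 97.252 N exceeds the other side's 11.094 N, so that mass slides down and the 2 kg mass slides up. Taking that direction as positive, Newton's second law for the whole system gives 97.252 − 11.094 = (14 + 2) a, so a = 86.158 / 16 = 5.3849 m/s².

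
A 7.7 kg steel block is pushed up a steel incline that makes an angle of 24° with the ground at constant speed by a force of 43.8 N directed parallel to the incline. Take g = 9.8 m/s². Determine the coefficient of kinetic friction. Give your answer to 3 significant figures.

At constant speed ΣF = 0 along the incline. The applied 43.8 N acts up the slope; the weight component mg sin 24° = 30.692 N and kinetic friction μN both act down the slope.
So 43.8 = 30.692 + μ × 68.936, giving μ = (43.8 − 30.692) / 68.936 = 0.1901.

0.190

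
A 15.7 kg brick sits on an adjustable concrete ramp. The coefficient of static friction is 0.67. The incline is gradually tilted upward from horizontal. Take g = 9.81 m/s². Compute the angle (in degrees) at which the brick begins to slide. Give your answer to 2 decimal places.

At the threshold of sliding, static friction is at its maximum μ_s N and exactly balances the weight component along the incline: mg sin θ = μ_s mg cos θ.
Hence tan θ = μ_s = 0.67, so θ = arctan(0.67) = 33.8221°.

33.82°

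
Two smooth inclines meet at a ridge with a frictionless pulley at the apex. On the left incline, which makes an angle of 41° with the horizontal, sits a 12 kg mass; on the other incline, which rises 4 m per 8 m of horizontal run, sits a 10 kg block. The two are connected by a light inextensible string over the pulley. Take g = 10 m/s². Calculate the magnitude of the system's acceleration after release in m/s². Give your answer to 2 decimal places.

Resolve each weight along its own incline: the 12 kg mass has component 12 × 10 × sin 41° = 78.727 N down its slope, and the 10 kg mass has 10 × 10 × sin 26.57° = 44.721 N down its slope.
The 12 kg side's 78.727 N exceeds the other side's 44.721 N, so that mass slides down and the 10 kg mass slides up. Taking that direction as positive, Newton's second law for the whole system gives 78.727 − 44.721 = (12 + 10) a, so a = 34.006 / 22 = 1.5457 m/s².

1.55 m/s²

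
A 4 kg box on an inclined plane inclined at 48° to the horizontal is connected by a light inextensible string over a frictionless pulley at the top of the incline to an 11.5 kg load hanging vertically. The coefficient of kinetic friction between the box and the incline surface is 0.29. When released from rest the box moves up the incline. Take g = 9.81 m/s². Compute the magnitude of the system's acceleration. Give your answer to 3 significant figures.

For the box on the incline: the weight component along the slope is m₁g sin 48° = 4 × 9.81 × 0.7431 = 29.159 N and the normal force is N = m₁g cos 48° = 26.257 N.
Kinetic friction opposes the box's motion up the incline: f = μN = 0.29 × 26.257 = 7.615 N acting down the slope.
Newton's second law for the box (up-slope positive): T − 29.159 − 7.615 = 4 a. For the hanging load (downward positive): 11.5 × 9.81 − T = 11.5 a.
Adding the two equations eliminates T: 76.041 = 15.5 a, so a = 4.9059 m/s².

4.91 m/s²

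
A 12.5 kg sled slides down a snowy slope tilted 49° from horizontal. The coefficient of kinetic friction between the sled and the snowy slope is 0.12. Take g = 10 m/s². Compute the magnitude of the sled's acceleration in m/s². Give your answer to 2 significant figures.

6.8 m/s²

Resolving the weight along the incline: the component pulling the sled down the slope is mg sin 49° = 12.5 × 10 × 0.7547 = 94.338 N, and the normal force is N = mg cos 49° = 12.5 × 10 × 0.6561 = 82.013 N.
Kinetic friction acts up the slope with magnitude f = μN = 0.12 × 82.013 = 9.842 N.
Net force along the incline is 94.338 − 9.842 = 84.496 N, so a = 84.496 / 12.5 = 6.7597 m/s².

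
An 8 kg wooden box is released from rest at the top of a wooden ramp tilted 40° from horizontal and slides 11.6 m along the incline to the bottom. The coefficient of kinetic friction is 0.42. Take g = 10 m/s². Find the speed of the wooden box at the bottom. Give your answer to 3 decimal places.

8.630 m/s

The weight component along the incline is mg sin 40° = 51.423 N and the normal force is N = mg cos 40° = 61.284 N.
Friction up the slope is f = μN = 0.42 × 61.284 = 25.739 N, so the net downslope force is 51.423 − 25.739 = 25.684 N and a = 25.684 / 8 = 3.2105 m/s².
Starting from rest over a distance of 11.6 m, v² = 2aL = 2 × 3.2105 × 11.6 = 74.4836, so v = 8.6304 m/s.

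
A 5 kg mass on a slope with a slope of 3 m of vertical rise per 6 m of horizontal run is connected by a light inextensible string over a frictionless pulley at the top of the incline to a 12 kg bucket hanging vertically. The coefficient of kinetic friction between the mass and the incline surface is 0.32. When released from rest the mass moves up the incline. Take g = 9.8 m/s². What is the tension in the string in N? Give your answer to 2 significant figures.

60 N

For the mass on the incline: the weight component along the slope is m₁g sin 26.57° = 5 × 9.8 × 0.4472 = 21.913 N and the normal force is N = m₁g cos 26.57° = 43.827 N.
Kinetic friction opposes the mass's motion up the incline: f = μN = 0.32 × 43.827 = 14.025 N acting down the slope.
Newton's second law for the mass (up-slope positive): T − 21.913 − 14.025 = 5 a. For the hanging bucket (downward positive): 12 × 9.8 − T = 12 a.
Adding the two equations eliminates T: 81.662 = 17 a, so a = 4.8036 m/s².
Then from the hanging bucket's equation, T = 12 × (9.8 − 4.8036) = 59.957 N.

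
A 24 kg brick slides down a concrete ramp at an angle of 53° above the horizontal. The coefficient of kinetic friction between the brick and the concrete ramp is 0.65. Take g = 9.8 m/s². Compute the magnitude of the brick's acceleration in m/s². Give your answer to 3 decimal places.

Resolving the weight along the incline: the component pulling the brick down the slope is mg sin 53° = 24 × 9.8 × 0.7986 = 187.831 N, and the normal force is N = mg cos 53° = 24 × 9.8 × 0.6018 = 141.543 N.
Kinetic friction acts up the slope with magnitude f = μN = 0.65 × 141.543 = 92.003 N.
Net force along the incline is 187.831 − 92.003 = 95.828 N, so a = 95.828 / 24 = 3.9928 m/s².

3.993 m/s²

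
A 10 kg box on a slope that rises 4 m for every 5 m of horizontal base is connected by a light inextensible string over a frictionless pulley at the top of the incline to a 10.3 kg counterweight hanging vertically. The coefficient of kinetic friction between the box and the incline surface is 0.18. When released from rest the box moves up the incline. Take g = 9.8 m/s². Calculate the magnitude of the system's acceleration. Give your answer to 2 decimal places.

For the box on the incline: the weight component along the slope is m₁g sin 38.66° = 10 × 9.8 × 0.6247 = 61.221 N and the normal force is N = m₁g cos 38.66° = 76.525 N.
Kinetic friction opposes the box's motion up the incline: f = μN = 0.18 × 76.525 = 13.774 N acting down the slope.
Newton's second law for the box (up-slope positive): T − 61.221 − 13.774 = 10 a. For the hanging counterweight (downward positive): 10.3 × 9.8 − T = 10.3 a.
Adding the two equations eliminates T: 25.945 = 20.3 a, so a = 1.2781 m/s².

1.28 m/s²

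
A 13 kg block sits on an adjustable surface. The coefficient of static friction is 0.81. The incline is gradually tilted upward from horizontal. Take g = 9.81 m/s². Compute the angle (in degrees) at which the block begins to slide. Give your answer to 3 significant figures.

39.0°

At the threshold of sliding, static friction is at its maximum μ_s N and exactly balances the weight component along the incline: mg sin θ = μ_s mg cos θ.
Hence tan θ = μ_s = 0.81, so θ = arctan(0.81) = 39.0075°.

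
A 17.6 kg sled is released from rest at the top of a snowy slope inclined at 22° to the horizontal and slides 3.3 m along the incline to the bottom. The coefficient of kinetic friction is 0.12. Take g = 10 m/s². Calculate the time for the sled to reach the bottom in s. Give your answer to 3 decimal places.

The weight component along the incline is mg sin 22° = 65.931 N and the normal force is N = mg cos 22° = 163.184 N.
Friction up the slope is f = μN = 0.12 × 163.184 = 19.582 N, so the net downslope force is 65.931 − 19.582 = 46.349 N and a = 46.349 / 17.6 = 2.6335 m/s².
Starting from rest, L = ½at², so t = √(2L/a) = √(2 × 3.3 / 2.6335) = 1.5831 s.

1.583 s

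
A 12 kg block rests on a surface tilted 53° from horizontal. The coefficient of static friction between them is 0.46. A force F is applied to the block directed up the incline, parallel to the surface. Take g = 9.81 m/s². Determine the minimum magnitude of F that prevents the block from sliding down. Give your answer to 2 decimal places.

The normal force is N = mg cos 53° = 70.846 N. With F at its minimum the block is on the verge of sliding down, so static friction is at its maximum μ_s N = 0.46 × 70.846 = 32.589 N and acts up the slope.
Equilibrium along the incline: F + μ_s N = mg sin 53°, so F = 94.015 − 32.589 = 61.426 N.

61.43 N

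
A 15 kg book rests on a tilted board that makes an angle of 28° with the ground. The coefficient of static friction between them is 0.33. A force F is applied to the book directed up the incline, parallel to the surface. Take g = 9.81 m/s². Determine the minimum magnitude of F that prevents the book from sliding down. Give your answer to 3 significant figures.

The normal force is N = mg cos 28° = 129.926 N. With F at its minimum the book is on the verge of sliding down, so static friction is at its maximum μ_s N = 0.33 × 129.926 = 42.876 N and acts up the slope.
Equilibrium along the incline: F + μ_s N = mg sin 28°, so F = 69.083 − 42.876 = 26.207 N.

26.2 N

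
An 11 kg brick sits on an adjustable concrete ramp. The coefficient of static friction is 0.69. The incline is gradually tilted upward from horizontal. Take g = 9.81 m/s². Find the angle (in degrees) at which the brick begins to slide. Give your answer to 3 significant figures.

34.6°

At the threshold of sliding, static friction is at its maximum μ_s N and exactly balances the weight component along the incline: mg sin θ = μ_s mg cos θ.
Hence tan θ = μ_s = 0.69, so θ = arctan(0.69) = 34.6057°.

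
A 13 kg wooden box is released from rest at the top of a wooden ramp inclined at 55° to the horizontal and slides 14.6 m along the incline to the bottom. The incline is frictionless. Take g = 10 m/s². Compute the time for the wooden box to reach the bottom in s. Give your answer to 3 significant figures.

1.89 s

The weight component along the incline is mg sin 55° = 106.490 N and the normal force is N = mg cos 55° = 74.565 N.
With no friction, a = g sin 55° = 8.1915 m/s².
Starting from rest, L = ½at², so t = √(2L/a) = √(2 × 14.6 / 8.1915) = 1.8880 s.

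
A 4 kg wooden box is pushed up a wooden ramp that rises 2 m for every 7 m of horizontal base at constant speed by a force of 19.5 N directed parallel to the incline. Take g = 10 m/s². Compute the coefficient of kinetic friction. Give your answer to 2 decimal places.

At constant speed ΣF = 0 along the incline. The applied 19.5 N acts up the slope; the weight component mg sin 15.95° = 10.989 N and kinetic friction μN both act down the slope.
So 19.5 = 10.989 + μ × 38.461, giving μ = (19.5 − 10.989) / 38.461 = 0.2213.

0.22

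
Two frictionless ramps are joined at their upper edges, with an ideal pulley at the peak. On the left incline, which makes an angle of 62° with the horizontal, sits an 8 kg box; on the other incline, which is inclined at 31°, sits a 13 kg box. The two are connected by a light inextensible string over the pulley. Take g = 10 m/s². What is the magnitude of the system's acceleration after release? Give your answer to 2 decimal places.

Resolve each weight along its own incline: the 8 kg mass has component 8 × 10 × sin 62° = 70.636 N down its slope, and the 13 kg mass has 13 × 10 × sin 31° = 66.955 N down its slope.
The 8 kg side's 70.636 N exceeds the other side's 66.955 N, so that mass slides down and the 13 kg mass slides up. Taking that direction as positive, Newton's second law for the whole system gives 70.636 − 66.955 = (8 + 13) a, so a = 3.681 / 21 = 0.1753 m/s².

0.18 m/s²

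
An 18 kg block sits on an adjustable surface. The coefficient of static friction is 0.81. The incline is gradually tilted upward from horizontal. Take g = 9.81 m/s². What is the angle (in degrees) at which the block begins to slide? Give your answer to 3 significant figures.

At the threshold of sliding, static friction is at its maximum μ_s N and exactly balances the weight component along the incline: mg sin θ = μ_s mg cos θ.
Hence tan θ = μ_s = 0.81, so θ = arctan(0.81) = 39.0075°.

39.0°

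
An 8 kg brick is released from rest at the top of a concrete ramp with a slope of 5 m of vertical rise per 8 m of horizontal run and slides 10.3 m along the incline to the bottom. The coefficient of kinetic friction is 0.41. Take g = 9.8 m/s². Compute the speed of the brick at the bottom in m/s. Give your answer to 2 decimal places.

6.07 m/s

The weight component along the incline is mg sin 32.01° = 41.552 N and the normal force is N = mg cos 32.01° = 66.483 N.
Friction up the slope is f = μN = 0.41 × 66.483 = 27.258 N, so the net downslope force is 41.552 − 27.258 = 14.294 N and a = 14.294 / 8 = 1.7868 m/s².
Starting from rest over a distance of 10.3 m, v² = 2aL = 2 × 1.7868 × 10.3 = 36.8081, so v = 6.0670 m/s.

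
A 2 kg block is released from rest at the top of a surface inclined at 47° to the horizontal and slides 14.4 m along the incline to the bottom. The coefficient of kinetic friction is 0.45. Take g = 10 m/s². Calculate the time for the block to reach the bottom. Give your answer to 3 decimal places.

The weight component along the incline is mg sin 47° = 14.627 N and the normal force is N = mg cos 47° = 13.640 N.
Friction up the slope is f = μN = 0.45 × 13.640 = 6.138 N, so the net downslope force is 14.627 − 6.138 = 8.489 N and a = 8.489 / 2 = 4.2445 m/s².
Starting from rest, L = ½at², so t = √(2L/a) = √(2 × 14.4 / 4.2445) = 2.6049 s.

2.605 s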